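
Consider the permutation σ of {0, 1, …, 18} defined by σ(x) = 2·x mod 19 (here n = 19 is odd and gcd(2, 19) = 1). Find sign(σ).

Orbit of 5 under x↦2x: [5, 10, 1, 2, 4, 8, 16]… (length divides ord_19(2)).
Cycle type of π: 18 + 1; total 2 cycles.
With 2 cycles on 19 points, sign = (−1)^{19−2} = -1.
(2|19)_J = -1 (Zolotarev's lemma cross-check).

-1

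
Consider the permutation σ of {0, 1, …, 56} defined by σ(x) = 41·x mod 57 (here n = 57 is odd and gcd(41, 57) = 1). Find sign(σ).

Trace 43: π^k(43) = [43, 53, 7, 2, 25, 56, 16] for k=0..6.
Decompose π into cycles: lengths [18, 18, 18, 2, 1] (5 cycles, including the fixed point 0).
sign(π) = (−1)^{n − #cycles} = (−1)^{57−5} = (−1)^52 = +1.

+1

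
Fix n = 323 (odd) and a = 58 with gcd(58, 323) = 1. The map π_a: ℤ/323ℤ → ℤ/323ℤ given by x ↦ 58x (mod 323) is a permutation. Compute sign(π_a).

-1

Orbit of 1 under x↦58x: [1, 58, 134, 20, 191, 96, 77]… (length divides ord_323(58)).
The orbit structure of x ↦ 58x mod 323: 38 orbits of sizes [16, 16, 16, 16, 16, 16, 16, 16, 16, 16, 16, 16, 16, 16, 16, 16, 16, 16, 16, 1, 1, 1, 1, 1, 1, 1, 1, 1, 1, 1, 1, 1, 1, 1, 1, 1, 1, 1].
323 − 38 = 285 transpositions; sign(π) = (−1)^285 = -1.
(58|323)_J = -1 (Zolotarev's lemma cross-check).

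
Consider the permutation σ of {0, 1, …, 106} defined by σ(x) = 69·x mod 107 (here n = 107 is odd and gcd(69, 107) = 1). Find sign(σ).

Start at x=56: 56 → 12 → 79 → 101 → 14 → 3 → 100 → … (one orbit).
Cycle lengths of π_69 on ℤ/107ℤ: [53, 53, 1]; 3 cycles in total.
3 cycles on 107: each ℓ→(−1)^(ℓ−1), product (−1)^104 = +1.
The Jacobi symbol (69|107) = +1 (Zolotarev) agrees.

+1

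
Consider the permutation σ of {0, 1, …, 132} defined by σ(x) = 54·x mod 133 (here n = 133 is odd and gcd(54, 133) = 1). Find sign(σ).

-1

Orbit of 66 under x↦54x: [66, 106, 5, 4, 83, 93, 101]… (length divides ord_133(54)).
Cycle lengths of π_54 on ℤ/133ℤ: [18, 18, 18, 18, 18, 18, 9, 9, 6, 1]; 10 cycles in total.
133 − 10 = 123 transpositions; sign(π) = (−1)^123 = -1.
Via Zolotarev, sign(π_{54}) = (54|133) = -1.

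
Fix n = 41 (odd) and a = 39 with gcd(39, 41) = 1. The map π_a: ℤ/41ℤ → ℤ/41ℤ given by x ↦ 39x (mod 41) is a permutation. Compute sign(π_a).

Trace 5: π^k(5) = [5, 31, 20, 1, 39, 4, 33] for k=0..6.
Cycle type of π: 20×2 + 1; total 3 cycles.
n − c = 41 − 3 = 38; sign = (−1)^38 = +1.
Via Zolotarev, sign(π_{39}) = (39|41) = +1.

+1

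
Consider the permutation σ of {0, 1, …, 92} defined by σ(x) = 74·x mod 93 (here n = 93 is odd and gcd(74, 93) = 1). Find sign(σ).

+1

Start at x=28: 28 → 26 → 64 → 86 → 40 → 77 → 25 → … (one orbit).
Decompose π into cycles: lengths [30, 30, 30, 2, 1] (5 cycles, including the fixed point 0).
Σ(ℓ_i−1) = 93−5 = 88; sign = (−1)^88 = +1.
The Jacobi symbol (74|93) = +1 (Zolotarev) agrees.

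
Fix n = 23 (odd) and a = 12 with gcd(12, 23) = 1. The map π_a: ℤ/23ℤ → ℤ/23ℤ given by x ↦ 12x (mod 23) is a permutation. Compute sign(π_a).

+1

Orbit of 3 under x↦12x: [3, 13, 18, 9, 16, 8, 4]… (length divides ord_23(12)).
π_12 has 3 disjoint cycles with lengths [11, 11, 1] on {0,…,22}.
Σ(ℓ_i−1) = 23−3 = 20; sign = (−1)^20 = +1.
Zolotarev: (12|23) = +1, matching the cycle-count sign.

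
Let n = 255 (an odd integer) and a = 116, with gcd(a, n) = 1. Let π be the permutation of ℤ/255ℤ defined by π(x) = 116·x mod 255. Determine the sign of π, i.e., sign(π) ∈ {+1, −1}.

+1

Start at x=176: 176 → 16 → 71 → 76 → 146 → 106 → 56 → … (one orbit).
Cycle type of π: 16×15 + 2×5 + 1×5; total 25 cycles.
Σ(ℓ_i−1) = 255−25 = 230; sign = (−1)^230 = +1.
The Jacobi symbol (116|255) = +1 (Zolotarev) agrees.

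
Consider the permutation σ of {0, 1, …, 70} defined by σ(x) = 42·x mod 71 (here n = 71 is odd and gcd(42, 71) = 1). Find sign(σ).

-1

Orbit of 18 under x↦42x: [18, 46, 15, 62, 48, 28, 40]… (length divides ord_71(42)).
Decompose π into cycles: lengths [70, 1] (2 cycles, including the fixed point 0).
sign(π) = (−1)^{n − #cycles} = (−1)^{71−2} = (−1)^69 = -1.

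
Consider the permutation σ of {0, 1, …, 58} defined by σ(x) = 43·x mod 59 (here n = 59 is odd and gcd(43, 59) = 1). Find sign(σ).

-1

Trace 46: π^k(46) = [46, 31, 35, 30, 51, 10, 17] for k=0..6.
Decompose π into cycles: lengths [58, 1] (2 cycles, including the fixed point 0).
n − c = 59 − 2 = 57; sign = (−1)^57 = -1.
The Jacobi symbol (43|59) = -1 (Zolotarev) agrees.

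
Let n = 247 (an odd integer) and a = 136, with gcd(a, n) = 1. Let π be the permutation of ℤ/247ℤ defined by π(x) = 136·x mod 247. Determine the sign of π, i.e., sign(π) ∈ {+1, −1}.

Start at x=164: 164 → 74 → 184 → 77 → 98 → 237 → 122 → … (one orbit).
The orbit structure of x ↦ 136x mod 247: 9 orbits of sizes [36, 36, 36, 36, 36, 36, 18, 12, 1].
n − c = 247 − 9 = 238; sign = (−1)^238 = +1.

+1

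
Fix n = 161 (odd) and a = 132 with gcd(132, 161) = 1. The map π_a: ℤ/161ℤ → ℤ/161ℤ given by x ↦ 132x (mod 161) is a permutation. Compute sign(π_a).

Start at x=1: 1 → 132 → 36 → 83 → 8 → 90 → 127 → … (one orbit).
π_132 has 11 disjoint cycles with lengths [22, 22, 22, 22, 22, 22, 22, 2, 2, 2, 1] on {0,…,160}.
11 cycles on 161: each ℓ→(−1)^(ℓ−1), product (−1)^150 = +1.
Check: (132/161) = +1 by Zolotarev.

+1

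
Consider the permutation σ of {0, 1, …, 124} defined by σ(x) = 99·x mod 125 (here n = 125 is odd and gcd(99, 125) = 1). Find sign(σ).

+1

Orbit of 124 under x↦99x: [124, 26, 74, 76, 24, 1, 99]… (length divides ord_125(99)).
The orbit structure of x ↦ 99x mod 125: 23 orbits of sizes [10, 10, 10, 10, 10, 10, 10, 10, 10, 10, 2, 2, 2, 2, 2, 2, 2, 2, 2, 2, 2, 2, 1].
Σ(ℓ_i−1) = 125−23 = 102; sign = (−1)^102 = +1.
Via Zolotarev, sign(π_{99}) = (99|125) = +1.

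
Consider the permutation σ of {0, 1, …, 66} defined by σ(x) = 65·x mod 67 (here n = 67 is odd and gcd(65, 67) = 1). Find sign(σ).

Trace 54: π^k(54) = [54, 26, 15, 37, 60, 14, 39] for k=0..6.
The orbit structure of x ↦ 65x mod 67: 3 orbits of sizes [33, 33, 1].
3 cycles on 67: each ℓ→(−1)^(ℓ−1), product (−1)^64 = +1.

+1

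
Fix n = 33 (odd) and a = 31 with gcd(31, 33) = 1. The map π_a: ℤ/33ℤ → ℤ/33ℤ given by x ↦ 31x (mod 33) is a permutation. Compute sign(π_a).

+1

Orbit of 1 under x↦31x: [1, 31, 4, 25, 16]… (length divides ord_33(31)).
Cycle lengths of π_31 on ℤ/33ℤ: [5, 5, 5, 5, 5, 5, 1, 1, 1]; 9 cycles in total.
sign(π) = (−1)^{n − #cycles} = (−1)^{33−9} = (−1)^24 = +1.
The Jacobi symbol (31|33) = +1 (Zolotarev) agrees.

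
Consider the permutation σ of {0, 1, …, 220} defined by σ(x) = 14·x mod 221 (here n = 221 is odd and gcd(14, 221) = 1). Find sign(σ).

Start at x=1: 1 → 14 → 196 → 92 → 183 → 131 → 66 → … (one orbit).
Decompose π into cycles: lengths [16, 16, 16, 16, 16, 16, 16, 16, 16, 16, 16, 16, 16, 1, 1, 1, 1, 1, 1, 1, 1, 1, 1, 1, 1, 1] (26 cycles, including the fixed point 0).
n − c = 221 − 26 = 195; sign = (−1)^195 = -1.
Zolotarev: (14|221) = -1, matching the cycle-count sign.

-1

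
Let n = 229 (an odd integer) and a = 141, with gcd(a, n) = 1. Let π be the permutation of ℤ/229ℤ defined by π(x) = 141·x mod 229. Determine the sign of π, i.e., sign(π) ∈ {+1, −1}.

-1

Start at x=57: 57 → 22 → 125 → 221 → 17 → 107 → 202 → … (one orbit).
Cycle lengths of π_141 on ℤ/229ℤ: [76, 76, 76, 1]; 4 cycles in total.
n − c = 229 − 4 = 225; sign = (−1)^225 = -1.
Via Zolotarev, sign(π_{141}) = (141|229) = -1.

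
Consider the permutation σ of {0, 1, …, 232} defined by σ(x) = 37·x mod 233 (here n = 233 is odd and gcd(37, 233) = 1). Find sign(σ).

Trace 8: π^k(8) = [8, 63, 1, 37, 204, 92, 142] for k=0..6.
Decompose π into cycles: lengths [29, 29, 29, 29, 29, 29, 29, 29, 1] (9 cycles, including the fixed point 0).
9 cycles on 233: each ℓ→(−1)^(ℓ−1), product (−1)^224 = +1.
Zolotarev: (37|233) = +1, matching the cycle-count sign.

+1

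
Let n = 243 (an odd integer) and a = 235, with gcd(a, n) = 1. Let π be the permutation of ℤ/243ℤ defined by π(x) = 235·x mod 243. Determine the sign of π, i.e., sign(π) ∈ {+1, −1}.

Orbit of 82 under x↦235x: [82, 73, 145, 55, 46, 118, 28]… (length divides ord_243(235)).
The orbit structure of x ↦ 235x mod 243: 27 orbits of sizes [27, 27, 27, 27, 27, 27, 9, 9, 9, 9, 9, 9, 3, 3, 3, 3, 3, 3, 1, 1, 1, 1, 1, 1, 1, 1, 1].
Σ(ℓ_i−1) = 243−27 = 216; sign = (−1)^216 = +1.
Check: (235/243) = +1 by Zolotarev.

+1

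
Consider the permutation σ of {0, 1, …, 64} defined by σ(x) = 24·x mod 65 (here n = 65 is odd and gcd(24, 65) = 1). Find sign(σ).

-1

Start at x=16: 16 → 59 → 51 → 54 → 61 → 34 → 36 → … (one orbit).
8 cycles of lengths [12, 12, 12, 12, 12, 2, 2, 1].
65 − 8 = 57 transpositions; sign(π) = (−1)^57 = -1.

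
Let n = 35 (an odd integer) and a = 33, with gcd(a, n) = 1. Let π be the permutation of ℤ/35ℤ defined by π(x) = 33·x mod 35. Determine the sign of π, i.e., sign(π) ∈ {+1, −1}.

+1

Start at x=17: 17 → 1 → 33 → 4 → 27 → 16 → 3 → … (one orbit).
The orbit structure of x ↦ 33x mod 35: 5 orbits of sizes [12, 12, 6, 4, 1].
35 − 5 = 30 transpositions; sign(π) = (−1)^30 = +1.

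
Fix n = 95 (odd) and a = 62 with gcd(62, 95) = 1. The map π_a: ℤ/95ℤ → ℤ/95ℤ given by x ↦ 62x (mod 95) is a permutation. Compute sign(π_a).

-1

Start at x=63: 63 → 11 → 17 → 9 → 83 → 16 → 42 → … (one orbit).
The orbit structure of x ↦ 62x mod 95: 6 orbits of sizes [36, 36, 9, 9, 4, 1].
sign(π) = (−1)^{n − #cycles} = (−1)^{95−6} = (−1)^89 = -1.
Check: (62/95) = -1 by Zolotarev.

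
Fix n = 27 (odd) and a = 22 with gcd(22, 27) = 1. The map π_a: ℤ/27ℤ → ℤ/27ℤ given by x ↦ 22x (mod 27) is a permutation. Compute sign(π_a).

+1

Orbit of 4 under x↦22x: [4, 7, 19, 13, 16, 1, 22]… (length divides ord_27(22)).
The orbit structure of x ↦ 22x mod 27: 7 orbits of sizes [9, 9, 3, 3, 1, 1, 1].
With 7 cycles on 27 points, sign = (−1)^{27−7} = +1.
The Jacobi symbol (22|27) = +1 (Zolotarev) agrees.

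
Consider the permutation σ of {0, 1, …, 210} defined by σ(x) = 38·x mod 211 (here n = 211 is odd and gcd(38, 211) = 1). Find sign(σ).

-1

Start at x=54: 54 → 153 → 117 → 15 → 148 → 138 → 180 → … (one orbit).
Cycle type of π: 42×5 + 1; total 6 cycles.
n − c = 211 − 6 = 205; sign = (−1)^205 = -1.
(38|211)_J = -1 (Zolotarev's lemma cross-check).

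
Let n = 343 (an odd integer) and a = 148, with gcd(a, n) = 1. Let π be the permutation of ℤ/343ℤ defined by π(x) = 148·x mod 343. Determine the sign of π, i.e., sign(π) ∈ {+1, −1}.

Start at x=197: 197 → 1 → 148 → 295 → 99 → 246 → 50 → 197 (one orbit).
π_148 has 91 disjoint cycles with lengths [7, 7, 7, 7, 7, 7, 7, 7, 7, 7, 7, 7, 7, 7, 7, 7, 7, 7, 7, 7, 7, 7, 7, 7, 7, 7, 7, 7, 7, 7, 7, 7, 7, 7, 7, 7, 7, 7, 7, 7, 7, 7, 1, 1, 1, 1, 1, 1, 1, 1, 1, 1, 1, 1, 1, 1, 1, 1, 1, 1, 1, 1, 1, 1, 1, 1, 1, 1, 1, 1, 1, 1, 1, 1, 1, 1, 1, 1, 1, 1, 1, 1, 1, 1, 1, 1, 1, 1, 1, 1, 1] on {0,…,342}.
343 − 91 = 252 transpositions; sign(π) = (−1)^252 = +1.
(148|343)_J = +1 (Zolotarev's lemma cross-check).

+1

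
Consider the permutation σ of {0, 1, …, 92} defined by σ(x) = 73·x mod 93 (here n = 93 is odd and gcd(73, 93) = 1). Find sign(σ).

Orbit of 22 under x↦73x: [22, 25, 58, 49, 43, 70, 88]… (length divides ord_93(73)).
π_73 has 6 disjoint cycles with lengths [30, 30, 30, 1, 1, 1] on {0,…,92}.
Σ(ℓ_i−1) = 93−6 = 87; sign = (−1)^87 = -1.

-1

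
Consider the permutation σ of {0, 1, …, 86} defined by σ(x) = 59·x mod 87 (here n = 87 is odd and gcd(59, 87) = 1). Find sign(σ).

-1

Trace 1: π^k(1) = [1, 59] for k=0..1.
Cycle type of π: 2×29 + 1×29; total 58 cycles.
sign(π) = (−1)^{n − #cycles} = (−1)^{87−58} = (−1)^29 = -1.
Check: (59/87) = -1 by Zolotarev.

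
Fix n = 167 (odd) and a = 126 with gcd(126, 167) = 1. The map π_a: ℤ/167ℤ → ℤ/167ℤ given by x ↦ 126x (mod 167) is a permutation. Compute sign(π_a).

Orbit of 6 under x↦126x: [6, 88, 66, 133, 58, 127, 137]… (length divides ord_167(126)).
Decompose π into cycles: lengths [83, 83, 1] (3 cycles, including the fixed point 0).
n − c = 167 − 3 = 164; sign = (−1)^164 = +1.
Via Zolotarev, sign(π_{126}) = (126|167) = +1.

+1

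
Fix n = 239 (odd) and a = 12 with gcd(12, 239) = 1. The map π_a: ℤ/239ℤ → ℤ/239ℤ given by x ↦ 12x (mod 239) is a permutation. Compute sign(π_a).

Trace 160: π^k(160) = [160, 8, 96, 196, 201, 22, 25] for k=0..6.
The orbit structure of x ↦ 12x mod 239: 3 orbits of sizes [119, 119, 1].
sign(π) = (−1)^{n − #cycles} = (−1)^{239−3} = (−1)^236 = +1.
Zolotarev: (12|239) = +1, matching the cycle-count sign.

+1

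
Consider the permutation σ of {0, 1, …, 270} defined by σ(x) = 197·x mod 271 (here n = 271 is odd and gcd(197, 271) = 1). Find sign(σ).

Orbit of 105 under x↦197x: [105, 89, 189, 106, 15, 245, 27]… (length divides ord_271(197)).
The orbit structure of x ↦ 197x mod 271: 2 orbits of sizes [270, 1].
With 2 cycles on 271 points, sign = (−1)^{271−2} = -1.

-1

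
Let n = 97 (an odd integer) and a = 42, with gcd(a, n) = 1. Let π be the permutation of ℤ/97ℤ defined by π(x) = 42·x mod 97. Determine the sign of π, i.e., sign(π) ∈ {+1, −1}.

Start at x=64: 64 → 69 → 85 → 78 → 75 → 46 → 89 → … (one orbit).
Cycle type of π: 32×3 + 1; total 4 cycles.
4 cycles on 97: each ℓ→(−1)^(ℓ−1), product (−1)^93 = -1.
The Jacobi symbol (42|97) = -1 (Zolotarev) agrees.

-1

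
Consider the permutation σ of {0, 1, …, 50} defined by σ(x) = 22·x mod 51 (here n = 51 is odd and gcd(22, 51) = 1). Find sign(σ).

-1

Orbit of 43 under x↦22x: [43, 28, 4, 37, 49, 7, 1]… (length divides ord_51(22)).
The orbit structure of x ↦ 22x mod 51: 6 orbits of sizes [16, 16, 16, 1, 1, 1].
With 6 cycles on 51 points, sign = (−1)^{51−6} = -1.
Via Zolotarev, sign(π_{22}) = (22|51) = -1.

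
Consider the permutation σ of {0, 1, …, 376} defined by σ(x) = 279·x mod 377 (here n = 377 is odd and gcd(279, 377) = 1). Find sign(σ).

+1

Orbit of 198 under x↦279x: [198, 200, 4, 362, 339, 331, 361]… (length divides ord_377(279)).
7 cycles of lengths [84, 84, 84, 84, 28, 12, 1].
Σ(ℓ_i−1) = 377−7 = 370; sign = (−1)^370 = +1.
The Jacobi symbol (279|377) = +1 (Zolotarev) agrees.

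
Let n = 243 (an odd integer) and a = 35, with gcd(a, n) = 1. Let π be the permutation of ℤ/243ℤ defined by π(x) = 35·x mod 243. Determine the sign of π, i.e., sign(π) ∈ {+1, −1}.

Trace 71: π^k(71) = [71, 55, 224, 64, 53, 154, 44] for k=0..6.
Decompose π into cycles: lengths [54, 54, 54, 18, 18, 18, 6, 6, 6, 2, 2, 2, 2, 1] (14 cycles, including the fixed point 0).
Σ(ℓ_i−1) = 243−14 = 229; sign = (−1)^229 = -1.
Check: (35/243) = -1 by Zolotarev.

-1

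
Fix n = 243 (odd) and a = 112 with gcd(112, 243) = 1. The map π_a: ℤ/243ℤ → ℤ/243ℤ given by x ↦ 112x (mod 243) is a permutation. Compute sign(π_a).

Start at x=130: 130 → 223 → 190 → 139 → 16 → 91 → 229 → … (one orbit).
The orbit structure of x ↦ 112x mod 243: 11 orbits of sizes [81, 81, 27, 27, 9, 9, 3, 3, 1, 1, 1].
n − c = 243 − 11 = 232; sign = (−1)^232 = +1.
The Jacobi symbol (112|243) = +1 (Zolotarev) agrees.

+1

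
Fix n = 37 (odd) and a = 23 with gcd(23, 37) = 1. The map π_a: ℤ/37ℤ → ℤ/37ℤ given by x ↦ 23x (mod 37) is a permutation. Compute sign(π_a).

-1

Trace 29: π^k(29) = [29, 1, 23, 11, 31, 10, 8] for k=0..6.
4 cycles of lengths [12, 12, 12, 1].
n − c = 37 − 4 = 33; sign = (−1)^33 = -1.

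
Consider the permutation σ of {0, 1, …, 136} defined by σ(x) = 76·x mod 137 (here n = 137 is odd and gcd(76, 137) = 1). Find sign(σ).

Trace 56: π^k(56) = [56, 9, 136, 61, 115, 109, 64] for k=0..6.
3 cycles of lengths [68, 68, 1].
Σ(ℓ_i−1) = 137−3 = 134; sign = (−1)^134 = +1.

+1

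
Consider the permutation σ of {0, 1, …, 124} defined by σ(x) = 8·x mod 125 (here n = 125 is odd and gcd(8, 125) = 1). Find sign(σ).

Orbit of 76 under x↦8x: [76, 108, 114, 37, 46, 118, 69]… (length divides ord_125(8)).
The orbit structure of x ↦ 8x mod 125: 4 orbits of sizes [100, 20, 4, 1].
125 − 4 = 121 transpositions; sign(π) = (−1)^121 = -1.

-1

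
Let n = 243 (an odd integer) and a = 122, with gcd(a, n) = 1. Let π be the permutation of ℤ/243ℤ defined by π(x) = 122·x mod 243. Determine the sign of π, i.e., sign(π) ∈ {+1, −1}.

Trace 236: π^k(236) = [236, 118, 59, 151, 197, 220, 110] for k=0..6.
The orbit structure of x ↦ 122x mod 243: 6 orbits of sizes [162, 54, 18, 6, 2, 1].
243 − 6 = 237 transpositions; sign(π) = (−1)^237 = -1.
Via Zolotarev, sign(π_{122}) = (122|243) = -1.

-1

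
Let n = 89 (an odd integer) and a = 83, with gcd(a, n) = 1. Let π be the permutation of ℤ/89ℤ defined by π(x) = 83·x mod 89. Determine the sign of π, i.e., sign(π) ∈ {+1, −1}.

Start at x=44: 44 → 3 → 71 → 19 → 64 → 61 → 79 → … (one orbit).
Decompose π into cycles: lengths [88, 1] (2 cycles, including the fixed point 0).
Σ(ℓ_i−1) = 89−2 = 87; sign = (−1)^87 = -1.
The Jacobi symbol (83|89) = -1 (Zolotarev) agrees.

-1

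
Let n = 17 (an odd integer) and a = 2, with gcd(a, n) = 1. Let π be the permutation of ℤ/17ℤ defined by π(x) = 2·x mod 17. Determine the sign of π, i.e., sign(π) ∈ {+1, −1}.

Orbit of 2 under x↦2x: [2, 4, 8, 16, 15, 13, 9]… (length divides ord_17(2)).
The orbit structure of x ↦ 2x mod 17: 3 orbits of sizes [8, 8, 1].
With 3 cycles on 17 points, sign = (−1)^{17−3} = +1.

+1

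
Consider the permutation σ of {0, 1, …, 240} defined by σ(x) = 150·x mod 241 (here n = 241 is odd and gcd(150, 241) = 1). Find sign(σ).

Start at x=150: 150 → 87 → 36 → 98 → 240 → 91 → 154 → … (one orbit).
25 cycles of lengths [10, 10, 10, 10, 10, 10, 10, 10, 10, 10, 10, 10, 10, 10, 10, 10, 10, 10, 10, 10, 10, 10, 10, 10, 1].
sign(π) = (−1)^{n − #cycles} = (−1)^{241−25} = (−1)^216 = +1.

+1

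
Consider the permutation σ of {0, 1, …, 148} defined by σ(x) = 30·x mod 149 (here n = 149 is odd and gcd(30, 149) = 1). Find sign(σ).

Orbit of 142 under x↦30x: [142, 88, 107, 81, 46, 39, 127]… (length divides ord_149(30)).
The orbit structure of x ↦ 30x mod 149: 5 orbits of sizes [37, 37, 37, 37, 1].
With 5 cycles on 149 points, sign = (−1)^{149−5} = +1.

+1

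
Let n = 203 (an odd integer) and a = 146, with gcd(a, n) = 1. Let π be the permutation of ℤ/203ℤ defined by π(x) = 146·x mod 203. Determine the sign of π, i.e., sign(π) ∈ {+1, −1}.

Trace 146: π^k(146) = [146, 1] for k=0..1.
The orbit structure of x ↦ 146x mod 203: 116 orbits of sizes [2, 2, 2, 2, 2, 2, 2, 2, 2, 2, 2, 2, 2, 2, 2, 2, 2, 2, 2, 2, 2, 2, 2, 2, 2, 2, 2, 2, 2, 2, 2, 2, 2, 2, 2, 2, 2, 2, 2, 2, 2, 2, 2, 2, 2, 2, 2, 2, 2, 2, 2, 2, 2, 2, 2, 2, 2, 2, 2, 2, 2, 2, 2, 2, 2, 2, 2, 2, 2, 2, 2, 2, 2, 2, 2, 2, 2, 2, 2, 2, 2, 2, 2, 2, 2, 2, 2, 1, 1, 1, 1, 1, 1, 1, 1, 1, 1, 1, 1, 1, 1, 1, 1, 1, 1, 1, 1, 1, 1, 1, 1, 1, 1, 1, 1, 1].
sign(π) = (−1)^{n − #cycles} = (−1)^{203−116} = (−1)^87 = -1.

-1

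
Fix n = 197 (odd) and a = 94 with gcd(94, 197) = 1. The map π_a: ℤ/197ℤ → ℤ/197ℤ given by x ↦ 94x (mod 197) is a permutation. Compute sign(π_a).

Start at x=137: 137 → 73 → 164 → 50 → 169 → 126 → 24 → … (one orbit).
2 cycles of lengths [196, 1].
With 2 cycles on 197 points, sign = (−1)^{197−2} = -1.

-1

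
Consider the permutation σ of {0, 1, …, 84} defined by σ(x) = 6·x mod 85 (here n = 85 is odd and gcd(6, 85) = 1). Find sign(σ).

-1

Start at x=46: 46 → 21 → 41 → 76 → 31 → 16 → 11 → … (one orbit).
10 cycles of lengths [16, 16, 16, 16, 16, 1, 1, 1, 1, 1].
Σ(ℓ_i−1) = 85−10 = 75; sign = (−1)^75 = -1.
(6|85)_J = -1 (Zolotarev's lemma cross-check).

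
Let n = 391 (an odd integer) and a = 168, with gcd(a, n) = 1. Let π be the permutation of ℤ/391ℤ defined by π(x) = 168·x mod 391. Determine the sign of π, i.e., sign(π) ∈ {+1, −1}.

Start at x=307: 307 → 355 → 208 → 145 → 118 → 274 → 285 → … (one orbit).
Cycle type of π: 88×4 + 22 + 8×2 + 1; total 8 cycles.
With 8 cycles on 391 points, sign = (−1)^{391−8} = -1.

-1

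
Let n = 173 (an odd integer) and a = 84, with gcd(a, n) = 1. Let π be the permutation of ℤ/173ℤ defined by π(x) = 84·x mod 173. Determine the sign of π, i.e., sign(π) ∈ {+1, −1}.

Start at x=43: 43 → 152 → 139 → 85 → 47 → 142 → 164 → … (one orbit).
The orbit structure of x ↦ 84x mod 173: 5 orbits of sizes [43, 43, 43, 43, 1].
5 cycles on 173: each ℓ→(−1)^(ℓ−1), product (−1)^168 = +1.
(84|173)_J = +1 (Zolotarev's lemma cross-check).

+1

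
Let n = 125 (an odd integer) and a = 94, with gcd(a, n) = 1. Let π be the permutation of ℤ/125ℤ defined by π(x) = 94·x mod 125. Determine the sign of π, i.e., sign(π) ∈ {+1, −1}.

Trace 94: π^k(94) = [94, 86, 84, 21, 99, 56, 14] for k=0..6.
Decompose π into cycles: lengths [50, 50, 10, 10, 2, 2, 1] (7 cycles, including the fixed point 0).
With 7 cycles on 125 points, sign = (−1)^{125−7} = +1.
(94|125)_J = +1 (Zolotarev's lemma cross-check).

+1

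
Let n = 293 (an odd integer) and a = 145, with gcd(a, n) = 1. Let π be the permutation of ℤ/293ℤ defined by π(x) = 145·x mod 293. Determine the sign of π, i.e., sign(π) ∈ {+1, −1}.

+1

Start at x=141: 141 → 228 → 244 → 220 → 256 → 202 → 283 → … (one orbit).
3 cycles of lengths [146, 146, 1].
Σ(ℓ_i−1) = 293−3 = 290; sign = (−1)^290 = +1.
Zolotarev: (145|293) = +1, matching the cycle-count sign.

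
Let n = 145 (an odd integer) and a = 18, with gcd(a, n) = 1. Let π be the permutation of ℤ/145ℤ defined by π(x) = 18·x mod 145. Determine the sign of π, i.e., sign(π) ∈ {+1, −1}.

Trace 144: π^k(144) = [144, 127, 111, 113, 4, 72, 136] for k=0..6.
Cycle type of π: 28×5 + 4 + 1; total 7 cycles.
145 − 7 = 138 transpositions; sign(π) = (−1)^138 = +1.
Via Zolotarev, sign(π_{18}) = (18|145) = +1.

+1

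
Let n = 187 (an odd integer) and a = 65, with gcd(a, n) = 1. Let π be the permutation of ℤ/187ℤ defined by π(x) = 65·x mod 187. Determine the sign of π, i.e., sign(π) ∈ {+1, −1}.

+1

Trace 100: π^k(100) = [100, 142, 67, 54, 144, 10, 89] for k=0..6.
17 cycles of lengths [16, 16, 16, 16, 16, 16, 16, 16, 16, 16, 16, 2, 2, 2, 2, 2, 1].
17 cycles on 187: each ℓ→(−1)^(ℓ−1), product (−1)^170 = +1.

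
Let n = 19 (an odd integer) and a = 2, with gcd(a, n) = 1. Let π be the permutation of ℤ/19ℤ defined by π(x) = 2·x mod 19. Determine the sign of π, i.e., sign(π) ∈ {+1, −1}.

-1

Start at x=9: 9 → 18 → 17 → 15 → 11 → 3 → 6 → … (one orbit).
Decompose π into cycles: lengths [18, 1] (2 cycles, including the fixed point 0).
2 cycles on 19: each ℓ→(−1)^(ℓ−1), product (−1)^17 = -1.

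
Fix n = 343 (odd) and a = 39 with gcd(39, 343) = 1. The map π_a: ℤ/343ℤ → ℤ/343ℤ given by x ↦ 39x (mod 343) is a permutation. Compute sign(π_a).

Orbit of 275 under x↦39x: [275, 92, 158, 331, 218, 270, 240]… (length divides ord_343(39)).
Cycle lengths of π_39 on ℤ/343ℤ: [147, 147, 21, 21, 3, 3, 1]; 7 cycles in total.
Σ(ℓ_i−1) = 343−7 = 336; sign = (−1)^336 = +1.

+1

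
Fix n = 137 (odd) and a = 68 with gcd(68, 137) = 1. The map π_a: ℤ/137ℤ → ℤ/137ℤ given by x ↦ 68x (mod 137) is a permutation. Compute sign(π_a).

+1

Trace 32: π^k(32) = [32, 121, 8, 133, 2, 136, 69] for k=0..6.
3 cycles of lengths [68, 68, 1].
Σ(ℓ_i−1) = 137−3 = 134; sign = (−1)^134 = +1.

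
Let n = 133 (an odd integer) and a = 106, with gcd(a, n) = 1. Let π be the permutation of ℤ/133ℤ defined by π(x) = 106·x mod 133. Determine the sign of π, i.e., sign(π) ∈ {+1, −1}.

+1

Start at x=106: 106 → 64 → 1 → 106 (one orbit).
Decompose π into cycles: lengths [3, 3, 3, 3, 3, 3, 3, 3, 3, 3, 3, 3, 3, 3, 3, 3, 3, 3, 3, 3, 3, 3, 3, 3, 3, 3, 3, 3, 3, 3, 3, 3, 3, 3, 3, 3, 3, 3, 3, 3, 3, 3, 1, 1, 1, 1, 1, 1, 1] (49 cycles, including the fixed point 0).
n − c = 133 − 49 = 84; sign = (−1)^84 = +1.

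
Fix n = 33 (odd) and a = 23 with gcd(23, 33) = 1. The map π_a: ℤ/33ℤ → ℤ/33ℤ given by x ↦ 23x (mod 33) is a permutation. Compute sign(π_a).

Trace 1: π^k(1) = [1, 23] for k=0..1.
The orbit structure of x ↦ 23x mod 33: 22 orbits of sizes [2, 2, 2, 2, 2, 2, 2, 2, 2, 2, 2, 1, 1, 1, 1, 1, 1, 1, 1, 1, 1, 1].
n − c = 33 − 22 = 11; sign = (−1)^11 = -1.

-1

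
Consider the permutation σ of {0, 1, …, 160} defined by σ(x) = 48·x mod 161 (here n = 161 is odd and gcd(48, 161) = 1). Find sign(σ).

Trace 62: π^k(62) = [62, 78, 41, 36, 118, 29, 104] for k=0..6.
Cycle lengths of π_48 on ℤ/161ℤ: [22, 22, 22, 22, 22, 22, 11, 11, 2, 2, 2, 1]; 12 cycles in total.
12 cycles on 161: each ℓ→(−1)^(ℓ−1), product (−1)^149 = -1.
Check: (48/161) = -1 by Zolotarev.

-1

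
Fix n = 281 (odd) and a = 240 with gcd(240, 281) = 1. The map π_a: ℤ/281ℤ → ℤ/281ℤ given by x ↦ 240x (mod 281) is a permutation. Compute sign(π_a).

-1

Trace 219: π^k(219) = [219, 13, 29, 216, 136, 44, 163] for k=0..6.
Cycle lengths of π_240 on ℤ/281ℤ: [280, 1]; 2 cycles in total.
Σ(ℓ_i−1) = 281−2 = 279; sign = (−1)^279 = -1.
Zolotarev: (240|281) = -1, matching the cycle-count sign.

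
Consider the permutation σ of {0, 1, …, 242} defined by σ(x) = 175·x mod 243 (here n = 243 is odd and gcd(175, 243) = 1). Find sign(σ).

+1

Orbit of 130 under x↦175x: [130, 151, 181, 85, 52, 109, 121]… (length divides ord_243(175)).
The orbit structure of x ↦ 175x mod 243: 11 orbits of sizes [81, 81, 27, 27, 9, 9, 3, 3, 1, 1, 1].
Σ(ℓ_i−1) = 243−11 = 232; sign = (−1)^232 = +1.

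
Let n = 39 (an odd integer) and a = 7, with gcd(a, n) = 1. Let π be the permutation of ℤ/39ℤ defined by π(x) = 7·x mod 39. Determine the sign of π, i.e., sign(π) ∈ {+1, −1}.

-1

Start at x=34: 34 → 4 → 28 → 1 → 7 → 10 → 31 → … (one orbit).
Decompose π into cycles: lengths [12, 12, 12, 1, 1, 1] (6 cycles, including the fixed point 0).
Σ(ℓ_i−1) = 39−6 = 33; sign = (−1)^33 = -1.
(7|39)_J = -1 (Zolotarev's lemma cross-check).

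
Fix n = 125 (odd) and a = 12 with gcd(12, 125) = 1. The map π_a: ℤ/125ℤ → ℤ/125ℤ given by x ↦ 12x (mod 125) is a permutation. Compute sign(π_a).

-1

Orbit of 59 under x↦12x: [59, 83, 121, 77, 49, 88, 56]… (length divides ord_125(12)).
Cycle lengths of π_12 on ℤ/125ℤ: [100, 20, 4, 1]; 4 cycles in total.
Σ(ℓ_i−1) = 125−4 = 121; sign = (−1)^121 = -1.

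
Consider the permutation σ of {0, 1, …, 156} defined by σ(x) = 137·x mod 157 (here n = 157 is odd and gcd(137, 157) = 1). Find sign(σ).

-1

Trace 139: π^k(139) = [139, 46, 22, 31, 8, 154, 60] for k=0..6.
Cycle lengths of π_137 on ℤ/157ℤ: [156, 1]; 2 cycles in total.
Σ(ℓ_i−1) = 157−2 = 155; sign = (−1)^155 = -1.
Zolotarev: (137|157) = -1, matching the cycle-count sign.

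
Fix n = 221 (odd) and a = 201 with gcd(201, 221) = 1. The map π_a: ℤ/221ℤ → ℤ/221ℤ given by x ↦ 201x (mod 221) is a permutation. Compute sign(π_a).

+1

Start at x=179: 179 → 177 → 217 → 80 → 168 → 176 → 16 → … (one orbit).
Cycle lengths of π_201 on ℤ/221ℤ: [48, 48, 48, 48, 16, 12, 1]; 7 cycles in total.
n − c = 221 − 7 = 214; sign = (−1)^214 = +1.
Check: (201/221) = +1 by Zolotarev.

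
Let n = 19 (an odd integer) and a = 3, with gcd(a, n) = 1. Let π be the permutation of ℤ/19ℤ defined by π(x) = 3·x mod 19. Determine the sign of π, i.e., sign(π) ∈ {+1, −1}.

-1

Orbit of 5 under x↦3x: [5, 15, 7, 2, 6, 18, 16]… (length divides ord_19(3)).
π_3 has 2 disjoint cycles with lengths [18, 1] on {0,…,18}.
19 − 2 = 17 transpositions; sign(π) = (−1)^17 = -1.
Via Zolotarev, sign(π_{3}) = (3|19) = -1.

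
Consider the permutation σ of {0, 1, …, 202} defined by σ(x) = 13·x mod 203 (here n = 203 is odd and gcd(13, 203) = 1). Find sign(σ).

Trace 13: π^k(13) = [13, 169, 167, 141, 6, 78, 202] for k=0..6.
Cycle type of π: 14×14 + 2×3 + 1; total 18 cycles.
18 cycles on 203: each ℓ→(−1)^(ℓ−1), product (−1)^185 = -1.

-1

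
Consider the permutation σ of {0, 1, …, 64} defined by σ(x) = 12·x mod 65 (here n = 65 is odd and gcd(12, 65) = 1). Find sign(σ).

-1

Orbit of 12 under x↦12x: [12, 14, 38, 1]… (length divides ord_65(12)).
Cycle type of π: 4×13 + 2×6 + 1; total 20 cycles.
Σ(ℓ_i−1) = 65−20 = 45; sign = (−1)^45 = -1.
The Jacobi symbol (12|65) = -1 (Zolotarev) agrees.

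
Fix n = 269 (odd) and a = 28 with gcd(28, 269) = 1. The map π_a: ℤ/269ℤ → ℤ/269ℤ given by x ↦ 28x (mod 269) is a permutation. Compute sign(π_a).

-1

Start at x=148: 148 → 109 → 93 → 183 → 13 → 95 → 239 → … (one orbit).
2 cycles of lengths [268, 1].
269 − 2 = 267 transpositions; sign(π) = (−1)^267 = -1.
Zolotarev: (28|269) = -1, matching the cycle-count sign.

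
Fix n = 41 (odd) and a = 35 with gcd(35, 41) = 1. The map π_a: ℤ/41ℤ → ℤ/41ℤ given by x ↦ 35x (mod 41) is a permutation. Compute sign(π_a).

Trace 25: π^k(25) = [25, 14, 39, 12, 10, 22, 32] for k=0..6.
Decompose π into cycles: lengths [40, 1] (2 cycles, including the fixed point 0).
Σ(ℓ_i−1) = 41−2 = 39; sign = (−1)^39 = -1.
The Jacobi symbol (35|41) = -1 (Zolotarev) agrees.

-1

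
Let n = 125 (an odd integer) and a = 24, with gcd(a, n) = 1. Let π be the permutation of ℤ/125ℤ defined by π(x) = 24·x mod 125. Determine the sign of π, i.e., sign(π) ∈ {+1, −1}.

Start at x=76: 76 → 74 → 26 → 124 → 101 → 49 → 51 → … (one orbit).
π_24 has 23 disjoint cycles with lengths [10, 10, 10, 10, 10, 10, 10, 10, 10, 10, 2, 2, 2, 2, 2, 2, 2, 2, 2, 2, 2, 2, 1] on {0,…,124}.
n − c = 125 − 23 = 102; sign = (−1)^102 = +1.
Check: (24/125) = +1 by Zolotarev.

+1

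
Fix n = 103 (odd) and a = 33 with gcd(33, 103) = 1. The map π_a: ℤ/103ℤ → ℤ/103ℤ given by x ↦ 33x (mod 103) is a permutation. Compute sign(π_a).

+1

Trace 63: π^k(63) = [63, 19, 9, 91, 16, 13, 17] for k=0..6.
Cycle type of π: 51×2 + 1; total 3 cycles.
sign(π) = (−1)^{n − #cycles} = (−1)^{103−3} = (−1)^100 = +1.
Via Zolotarev, sign(π_{33}) = (33|103) = +1.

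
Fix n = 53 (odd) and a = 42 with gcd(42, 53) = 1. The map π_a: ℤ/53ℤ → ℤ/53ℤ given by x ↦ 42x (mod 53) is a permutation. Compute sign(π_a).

+1

Start at x=44: 44 → 46 → 24 → 1 → 42 → 15 → 47 → … (one orbit).
The orbit structure of x ↦ 42x mod 53: 5 orbits of sizes [13, 13, 13, 13, 1].
53 − 5 = 48 transpositions; sign(π) = (−1)^48 = +1.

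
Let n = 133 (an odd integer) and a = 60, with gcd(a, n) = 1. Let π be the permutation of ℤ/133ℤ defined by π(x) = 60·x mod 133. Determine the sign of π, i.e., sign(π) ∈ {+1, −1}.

Start at x=113: 113 → 130 → 86 → 106 → 109 → 23 → 50 → … (one orbit).
10 cycles of lengths [18, 18, 18, 18, 18, 18, 18, 3, 3, 1].
sign(π) = (−1)^{n − #cycles} = (−1)^{133−10} = (−1)^123 = -1.

-1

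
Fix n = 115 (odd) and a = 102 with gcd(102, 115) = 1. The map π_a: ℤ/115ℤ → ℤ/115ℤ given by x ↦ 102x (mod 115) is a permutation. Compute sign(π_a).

Trace 104: π^k(104) = [104, 28, 96, 17, 9, 113, 26] for k=0..6.
Cycle lengths of π_102 on ℤ/115ℤ: [44, 44, 22, 4, 1]; 5 cycles in total.
5 cycles on 115: each ℓ→(−1)^(ℓ−1), product (−1)^110 = +1.
Via Zolotarev, sign(π_{102}) = (102|115) = +1.

+1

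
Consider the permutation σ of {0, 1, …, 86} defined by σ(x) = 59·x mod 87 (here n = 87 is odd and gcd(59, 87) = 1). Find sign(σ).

-1

Trace 59: π^k(59) = [59, 1] for k=0..1.
Cycle lengths of π_59 on ℤ/87ℤ: [2, 2, 2, 2, 2, 2, 2, 2, 2, 2, 2, 2, 2, 2, 2, 2, 2, 2, 2, 2, 2, 2, 2, 2, 2, 2, 2, 2, 2, 1, 1, 1, 1, 1, 1, 1, 1, 1, 1, 1, 1, 1, 1, 1, 1, 1, 1, 1, 1, 1, 1, 1, 1, 1, 1, 1, 1, 1]; 58 cycles in total.
sign(π) = (−1)^{n − #cycles} = (−1)^{87−58} = (−1)^29 = -1.
(59|87)_J = -1 (Zolotarev's lemma cross-check).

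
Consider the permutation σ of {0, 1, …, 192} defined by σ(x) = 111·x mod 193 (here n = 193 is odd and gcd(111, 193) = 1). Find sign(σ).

-1

Trace 79: π^k(79) = [79, 84, 60, 98, 70, 50, 146] for k=0..6.
π_111 has 2 disjoint cycles with lengths [192, 1] on {0,…,192}.
2 cycles on 193: each ℓ→(−1)^(ℓ−1), product (−1)^191 = -1.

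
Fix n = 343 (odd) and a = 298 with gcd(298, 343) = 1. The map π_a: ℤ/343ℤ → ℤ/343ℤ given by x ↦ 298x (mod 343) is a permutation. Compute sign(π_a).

Start at x=331: 331 → 197 → 53 → 16 → 309 → 158 → 93 → … (one orbit).
Cycle type of π: 147×2 + 21×2 + 3×2 + 1; total 7 cycles.
Σ(ℓ_i−1) = 343−7 = 336; sign = (−1)^336 = +1.
Via Zolotarev, sign(π_{298}) = (298|343) = +1.

+1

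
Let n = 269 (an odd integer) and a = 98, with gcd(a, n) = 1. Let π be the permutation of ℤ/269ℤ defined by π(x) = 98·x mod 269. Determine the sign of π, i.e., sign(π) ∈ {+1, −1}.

Start at x=93: 93 → 237 → 92 → 139 → 172 → 178 → 228 → … (one orbit).
Cycle lengths of π_98 on ℤ/269ℤ: [268, 1]; 2 cycles in total.
n − c = 269 − 2 = 267; sign = (−1)^267 = -1.

-1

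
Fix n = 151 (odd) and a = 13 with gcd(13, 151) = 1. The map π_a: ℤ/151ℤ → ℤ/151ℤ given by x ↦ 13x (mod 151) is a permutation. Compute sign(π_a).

-1

Trace 143: π^k(143) = [143, 47, 7, 91, 126, 128, 3] for k=0..6.
Decompose π into cycles: lengths [150, 1] (2 cycles, including the fixed point 0).
Σ(ℓ_i−1) = 151−2 = 149; sign = (−1)^149 = -1.
The Jacobi symbol (13|151) = -1 (Zolotarev) agrees.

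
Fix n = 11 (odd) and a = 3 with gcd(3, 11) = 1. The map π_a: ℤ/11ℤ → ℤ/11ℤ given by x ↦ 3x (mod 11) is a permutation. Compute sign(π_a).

+1

Orbit of 9 under x↦3x: [9, 5, 4, 1, 3]… (length divides ord_11(3)).
Decompose π into cycles: lengths [5, 5, 1] (3 cycles, including the fixed point 0).
sign(π) = (−1)^{n − #cycles} = (−1)^{11−3} = (−1)^8 = +1.
The Jacobi symbol (3|11) = +1 (Zolotarev) agrees.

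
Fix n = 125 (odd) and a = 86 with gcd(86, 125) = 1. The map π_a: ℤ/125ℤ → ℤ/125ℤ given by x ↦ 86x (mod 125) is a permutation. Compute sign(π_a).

+1

Trace 1: π^k(1) = [1, 86, 21, 56, 66, 51, 11] for k=0..6.
Decompose π into cycles: lengths [25, 25, 25, 25, 5, 5, 5, 5, 1, 1, 1, 1, 1] (13 cycles, including the fixed point 0).
Σ(ℓ_i−1) = 125−13 = 112; sign = (−1)^112 = +1.
Check: (86/125) = +1 by Zolotarev.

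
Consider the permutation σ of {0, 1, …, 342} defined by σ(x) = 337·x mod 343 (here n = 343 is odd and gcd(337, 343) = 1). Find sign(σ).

+1

Start at x=204: 204 → 148 → 141 → 183 → 274 → 71 → 260 → … (one orbit).
π_337 has 19 disjoint cycles with lengths [49, 49, 49, 49, 49, 49, 7, 7, 7, 7, 7, 7, 1, 1, 1, 1, 1, 1, 1] on {0,…,342}.
19 cycles on 343: each ℓ→(−1)^(ℓ−1), product (−1)^324 = +1.
Zolotarev: (337|343) = +1, matching the cycle-count sign.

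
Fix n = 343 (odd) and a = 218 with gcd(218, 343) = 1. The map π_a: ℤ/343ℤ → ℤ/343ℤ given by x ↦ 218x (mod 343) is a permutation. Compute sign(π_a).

Trace 50: π^k(50) = [50, 267, 239, 309, 134, 57, 78] for k=0..6.
19 cycles of lengths [49, 49, 49, 49, 49, 49, 7, 7, 7, 7, 7, 7, 1, 1, 1, 1, 1, 1, 1].
343 − 19 = 324 transpositions; sign(π) = (−1)^324 = +1.
Via Zolotarev, sign(π_{218}) = (218|343) = +1.

+1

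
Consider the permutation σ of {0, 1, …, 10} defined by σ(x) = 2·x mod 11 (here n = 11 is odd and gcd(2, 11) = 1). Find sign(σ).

Start at x=8: 8 → 5 → 10 → 9 → 7 → 3 → 6 → … (one orbit).
Cycle type of π: 10 + 1; total 2 cycles.
n − c = 11 − 2 = 9; sign = (−1)^9 = -1.
Check: (2/11) = -1 by Zolotarev.

-1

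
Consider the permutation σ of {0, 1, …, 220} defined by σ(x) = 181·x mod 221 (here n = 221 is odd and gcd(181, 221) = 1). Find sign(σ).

Trace 66: π^k(66) = [66, 12, 183, 194, 196, 116, 1] for k=0..6.
Cycle lengths of π_181 on ℤ/221ℤ: [16, 16, 16, 16, 16, 16, 16, 16, 16, 16, 16, 16, 16, 2, 2, 2, 2, 2, 2, 1]; 20 cycles in total.
With 20 cycles on 221 points, sign = (−1)^{221−20} = -1.
The Jacobi symbol (181|221) = -1 (Zolotarev) agrees.

-1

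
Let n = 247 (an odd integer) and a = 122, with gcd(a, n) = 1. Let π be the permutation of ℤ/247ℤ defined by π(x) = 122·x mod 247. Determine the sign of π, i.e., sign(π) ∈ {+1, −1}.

Orbit of 122 under x↦122x: [122, 64, 151, 144, 31, 77, 8]… (length divides ord_247(122)).
Cycle lengths of π_122 on ℤ/247ℤ: [12, 12, 12, 12, 12, 12, 12, 12, 12, 12, 12, 12, 12, 12, 12, 12, 12, 12, 6, 6, 6, 4, 4, 4, 1]; 25 cycles in total.
Σ(ℓ_i−1) = 247−25 = 222; sign = (−1)^222 = +1.
The Jacobi symbol (122|247) = +1 (Zolotarev) agrees.

+1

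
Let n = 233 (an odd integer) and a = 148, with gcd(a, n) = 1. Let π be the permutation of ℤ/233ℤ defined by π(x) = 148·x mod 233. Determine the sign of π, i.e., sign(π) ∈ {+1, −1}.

Trace 92: π^k(92) = [92, 102, 184, 204, 135, 175, 37] for k=0..6.
9 cycles of lengths [29, 29, 29, 29, 29, 29, 29, 29, 1].
With 9 cycles on 233 points, sign = (−1)^{233−9} = +1.

+1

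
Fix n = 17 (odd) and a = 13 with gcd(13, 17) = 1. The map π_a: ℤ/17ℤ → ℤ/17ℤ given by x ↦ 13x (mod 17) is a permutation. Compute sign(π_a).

Start at x=4: 4 → 1 → 13 → 16 → 4 (one orbit).
The orbit structure of x ↦ 13x mod 17: 5 orbits of sizes [4, 4, 4, 4, 1].
With 5 cycles on 17 points, sign = (−1)^{17−5} = +1.
The Jacobi symbol (13|17) = +1 (Zolotarev) agrees.

+1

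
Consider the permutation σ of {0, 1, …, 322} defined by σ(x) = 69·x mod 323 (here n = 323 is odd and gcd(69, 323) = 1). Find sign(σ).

Trace 103: π^k(103) = [103, 1, 69, 239, 18, 273] for k=0..5.
π_69 has 68 disjoint cycles with lengths [6, 6, 6, 6, 6, 6, 6, 6, 6, 6, 6, 6, 6, 6, 6, 6, 6, 6, 6, 6, 6, 6, 6, 6, 6, 6, 6, 6, 6, 6, 6, 6, 6, 6, 6, 6, 6, 6, 6, 6, 6, 6, 6, 6, 6, 6, 6, 6, 6, 6, 6, 1, 1, 1, 1, 1, 1, 1, 1, 1, 1, 1, 1, 1, 1, 1, 1, 1] on {0,…,322}.
323 − 68 = 255 transpositions; sign(π) = (−1)^255 = -1.

-1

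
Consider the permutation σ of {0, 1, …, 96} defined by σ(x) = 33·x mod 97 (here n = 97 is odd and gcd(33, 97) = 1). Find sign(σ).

+1

Orbit of 75 under x↦33x: [75, 50, 1, 33, 22, 47, 96]… (length divides ord_97(33)).
Cycle lengths of π_33 on ℤ/97ℤ: [8, 8, 8, 8, 8, 8, 8, 8, 8, 8, 8, 8, 1]; 13 cycles in total.
97 − 13 = 84 transpositions; sign(π) = (−1)^84 = +1.
The Jacobi symbol (33|97) = +1 (Zolotarev) agrees.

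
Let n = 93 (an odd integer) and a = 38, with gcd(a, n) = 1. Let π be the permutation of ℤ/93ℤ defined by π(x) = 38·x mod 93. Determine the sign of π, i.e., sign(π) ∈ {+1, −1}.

-1

Trace 1: π^k(1) = [1, 38, 49, 2, 76, 5, 4] for k=0..6.
6 cycles of lengths [30, 30, 15, 15, 2, 1].
n − c = 93 − 6 = 87; sign = (−1)^87 = -1.
Via Zolotarev, sign(π_{38}) = (38|93) = -1.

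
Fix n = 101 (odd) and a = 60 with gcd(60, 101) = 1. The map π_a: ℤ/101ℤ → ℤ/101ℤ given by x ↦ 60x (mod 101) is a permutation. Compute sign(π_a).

Start at x=69: 69 → 100 → 41 → 36 → 39 → 17 → 10 → … (one orbit).
The orbit structure of x ↦ 60x mod 101: 6 orbits of sizes [20, 20, 20, 20, 20, 1].
n − c = 101 − 6 = 95; sign = (−1)^95 = -1.
Zolotarev: (60|101) = -1, matching the cycle-count sign.

-1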